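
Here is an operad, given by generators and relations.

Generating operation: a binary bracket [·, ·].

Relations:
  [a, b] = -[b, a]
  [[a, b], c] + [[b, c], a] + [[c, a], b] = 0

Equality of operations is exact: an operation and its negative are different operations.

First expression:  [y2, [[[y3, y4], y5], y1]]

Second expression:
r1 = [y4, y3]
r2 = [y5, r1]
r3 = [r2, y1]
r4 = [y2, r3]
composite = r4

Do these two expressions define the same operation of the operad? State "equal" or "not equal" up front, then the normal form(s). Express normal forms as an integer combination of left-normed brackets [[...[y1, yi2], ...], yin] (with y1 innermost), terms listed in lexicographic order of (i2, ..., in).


Normal form of the first expression: [[[[y1, y3], y4], y5], y2] - [[[[y1, y4], y3], y5], y2] - [[[[y1, y5], y3], y4], y2] + [[[[y1, y5], y4], y3], y2]
Normal form of the second expression: [[[[y1, y3], y4], y5], y2] - [[[[y1, y4], y3], y5], y2] - [[[[y1, y5], y3], y4], y2] + [[[[y1, y5], y4], y3], y2]
One common form — equal.

equal: each reduces to [[[[y1, y3], y4], y5], y2] - [[[[y1, y4], y3], y5], y2] - [[[[y1, y5], y3], y4], y2] + [[[[y1, y5], y4], y3], y2]


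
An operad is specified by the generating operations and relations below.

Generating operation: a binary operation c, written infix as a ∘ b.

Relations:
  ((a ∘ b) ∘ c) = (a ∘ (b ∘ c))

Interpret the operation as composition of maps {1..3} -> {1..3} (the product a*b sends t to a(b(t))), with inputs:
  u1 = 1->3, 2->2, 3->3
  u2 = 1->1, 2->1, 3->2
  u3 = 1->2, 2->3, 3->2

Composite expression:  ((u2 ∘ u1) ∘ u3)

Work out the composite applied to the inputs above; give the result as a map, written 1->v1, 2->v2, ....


1->1, 2->2, 3->1

(u2 ∘ u1) = 1->2, 2->1, 3->2
((u2 ∘ u1) ∘ u3) = 1->1, 2->2, 3->1


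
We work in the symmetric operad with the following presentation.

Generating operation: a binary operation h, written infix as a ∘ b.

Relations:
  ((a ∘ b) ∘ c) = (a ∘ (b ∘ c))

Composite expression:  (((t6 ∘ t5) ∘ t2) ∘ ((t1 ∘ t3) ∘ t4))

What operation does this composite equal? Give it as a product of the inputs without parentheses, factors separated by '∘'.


Associativity of h dissolves the nesting; only the t-input order survives.
(t6 ∘ t5) spells out as t6 ∘ t5
((t6 ∘ t5) ∘ t2) spells out as t6 ∘ t5 ∘ t2
(t1 ∘ t3) spells out as t1 ∘ t3
((t1 ∘ t3) ∘ t4) spells out as t1 ∘ t3 ∘ t4
(((t6 ∘ t5) ∘ t2) ∘ ((t1 ∘ t3) ∘ t4)) spells out as t6 ∘ t5 ∘ t2 ∘ t1 ∘ t3 ∘ t4

t6 ∘ t5 ∘ t2 ∘ t1 ∘ t3 ∘ t4


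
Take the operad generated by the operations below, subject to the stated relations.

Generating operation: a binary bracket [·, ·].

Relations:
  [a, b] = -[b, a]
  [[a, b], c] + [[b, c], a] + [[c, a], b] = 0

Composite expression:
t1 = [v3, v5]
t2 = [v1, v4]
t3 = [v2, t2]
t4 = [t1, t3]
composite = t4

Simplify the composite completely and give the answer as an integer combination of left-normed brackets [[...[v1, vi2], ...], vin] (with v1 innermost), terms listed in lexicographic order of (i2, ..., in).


In the tensor algebra, words opening v1 carry the v1-anchored form.
Composite bracket: [[v3, v5], [v2, [v1, v4]]]
Expanding via [a, b] = ab - ba: 16 signed words (2^4 = 16).
Collect the words opening with v1:
  sign of v1v4v2v3v5 is +1, so it contributes +[[[[v1, v4], v2], v3], v5]
  sign of v1v4v2v5v3 is -1, so it contributes -[[[[v1, v4], v2], v5], v3]

[[[[v1, v4], v2], v3], v5] - [[[[v1, v4], v2], v5], v3]


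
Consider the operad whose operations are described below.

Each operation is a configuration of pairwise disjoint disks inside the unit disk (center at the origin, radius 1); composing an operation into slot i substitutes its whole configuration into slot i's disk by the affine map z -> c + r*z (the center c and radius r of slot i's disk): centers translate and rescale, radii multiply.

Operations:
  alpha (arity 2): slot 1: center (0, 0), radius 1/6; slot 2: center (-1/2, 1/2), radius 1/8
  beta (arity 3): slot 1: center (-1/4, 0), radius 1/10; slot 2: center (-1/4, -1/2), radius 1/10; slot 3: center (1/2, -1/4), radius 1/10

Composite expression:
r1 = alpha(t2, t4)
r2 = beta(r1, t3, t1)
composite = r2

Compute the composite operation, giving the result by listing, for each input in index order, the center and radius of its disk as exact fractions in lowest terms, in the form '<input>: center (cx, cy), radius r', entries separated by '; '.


Affine substitution under beta: radii multiply and t-centers shift.
for t2, the 2-step affine chain lands on center (-1/4, 0), radius 1/60
for t4, the 2-step affine chain lands on center (-3/10, 1/20), radius 1/80
for t3, the 1-step affine chain lands on center (-1/4, -1/2), radius 1/10
for t1, the 1-step affine chain lands on center (1/2, -1/4), radius 1/10

t1: center (1/2, -1/4), radius 1/10; t2: center (-1/4, 0), radius 1/60; t3: center (-1/4, -1/2), radius 1/10; t4: center (-3/10, 1/20), radius 1/80


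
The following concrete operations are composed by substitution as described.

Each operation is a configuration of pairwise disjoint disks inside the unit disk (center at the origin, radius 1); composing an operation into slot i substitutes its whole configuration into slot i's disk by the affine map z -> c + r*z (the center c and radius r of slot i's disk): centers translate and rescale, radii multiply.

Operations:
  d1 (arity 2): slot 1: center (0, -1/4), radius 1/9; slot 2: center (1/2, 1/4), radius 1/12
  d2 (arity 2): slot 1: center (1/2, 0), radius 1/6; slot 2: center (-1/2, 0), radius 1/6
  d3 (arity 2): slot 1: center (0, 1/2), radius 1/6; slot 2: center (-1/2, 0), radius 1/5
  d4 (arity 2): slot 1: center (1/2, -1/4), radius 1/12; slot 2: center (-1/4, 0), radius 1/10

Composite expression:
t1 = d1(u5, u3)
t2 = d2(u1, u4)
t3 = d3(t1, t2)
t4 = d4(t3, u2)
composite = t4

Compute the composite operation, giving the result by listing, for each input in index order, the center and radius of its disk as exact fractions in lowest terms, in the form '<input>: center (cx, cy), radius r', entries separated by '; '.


u1: center (7/15, -1/4), radius 1/360; u2: center (-1/4, 0), radius 1/10; u3: center (73/144, -59/288), radius 1/864; u4: center (9/20, -1/4), radius 1/360; u5: center (1/2, -61/288), radius 1/648

Each u-disk chains the slot maps above it in d4; radii multiply.
for u5, the 3-step affine chain lands on center (1/2, -61/288), radius 1/648
for u3, the 3-step affine chain lands on center (73/144, -59/288), radius 1/864
for u1, the 3-step affine chain lands on center (7/15, -1/4), radius 1/360
for u4, the 3-step affine chain lands on center (9/20, -1/4), radius 1/360
for u2, the 1-step affine chain lands on center (-1/4, 0), radius 1/10


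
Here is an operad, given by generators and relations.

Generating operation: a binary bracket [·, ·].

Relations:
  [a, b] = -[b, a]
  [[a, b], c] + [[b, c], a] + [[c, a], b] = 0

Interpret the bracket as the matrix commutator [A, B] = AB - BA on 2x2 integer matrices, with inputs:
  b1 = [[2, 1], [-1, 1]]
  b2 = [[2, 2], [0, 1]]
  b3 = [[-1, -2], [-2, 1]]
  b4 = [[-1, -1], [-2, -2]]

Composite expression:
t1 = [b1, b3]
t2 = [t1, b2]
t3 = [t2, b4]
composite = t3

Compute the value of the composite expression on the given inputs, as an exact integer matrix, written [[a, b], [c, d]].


[[36, 32], [-28, -36]]

[b1, b3] = [[-4, 0], [4, 4]]
[[b1, b3], b2] = [[-8, -16], [4, 8]]
[[[b1, b3], b2], b4] = [[36, 32], [-28, -36]]


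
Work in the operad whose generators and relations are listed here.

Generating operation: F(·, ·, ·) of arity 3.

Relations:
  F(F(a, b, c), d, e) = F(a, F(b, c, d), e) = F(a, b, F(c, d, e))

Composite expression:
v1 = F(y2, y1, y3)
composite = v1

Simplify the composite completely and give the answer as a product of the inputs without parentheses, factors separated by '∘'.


Under associativity of F, the answer is the y's in reading order.
F(y2, y1, y3) unparenthesizes to y2 ∘ y1 ∘ y3

y2 ∘ y1 ∘ y3


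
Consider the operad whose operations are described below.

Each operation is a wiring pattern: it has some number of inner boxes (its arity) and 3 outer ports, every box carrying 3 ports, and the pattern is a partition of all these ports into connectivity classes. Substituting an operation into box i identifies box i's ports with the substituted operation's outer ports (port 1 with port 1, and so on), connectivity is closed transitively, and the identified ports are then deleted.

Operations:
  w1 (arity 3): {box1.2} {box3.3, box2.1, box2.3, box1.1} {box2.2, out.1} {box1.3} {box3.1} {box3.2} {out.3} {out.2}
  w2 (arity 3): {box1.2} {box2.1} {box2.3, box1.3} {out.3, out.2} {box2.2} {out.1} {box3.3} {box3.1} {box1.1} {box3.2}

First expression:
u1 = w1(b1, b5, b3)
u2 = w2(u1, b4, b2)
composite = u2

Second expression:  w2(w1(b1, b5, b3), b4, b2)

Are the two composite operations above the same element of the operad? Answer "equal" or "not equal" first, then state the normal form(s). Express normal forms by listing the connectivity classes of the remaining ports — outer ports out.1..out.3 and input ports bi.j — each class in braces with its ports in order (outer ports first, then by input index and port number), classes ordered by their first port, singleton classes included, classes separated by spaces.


equal; both compose to {out.1} {out.2, out.3} {b1.1, b3.3, b5.1, b5.3} {b1.2} {b1.3} {b2.1} {b2.2} {b2.3} {b3.1} {b3.2} {b4.1} {b4.2} {b4.3} {b5.2}

Normal form of the first expression: {out.1} {out.2, out.3} {b1.1, b3.3, b5.1, b5.3} {b1.2} {b1.3} {b2.1} {b2.2} {b2.3} {b3.1} {b3.2} {b4.1} {b4.2} {b4.3} {b5.2}
Normal form of the second expression: {out.1} {out.2, out.3} {b1.1, b3.3, b5.1, b5.3} {b1.2} {b1.3} {b2.1} {b2.2} {b2.3} {b3.1} {b3.2} {b4.1} {b4.2} {b4.3} {b5.2}
The forms coincide; equal.


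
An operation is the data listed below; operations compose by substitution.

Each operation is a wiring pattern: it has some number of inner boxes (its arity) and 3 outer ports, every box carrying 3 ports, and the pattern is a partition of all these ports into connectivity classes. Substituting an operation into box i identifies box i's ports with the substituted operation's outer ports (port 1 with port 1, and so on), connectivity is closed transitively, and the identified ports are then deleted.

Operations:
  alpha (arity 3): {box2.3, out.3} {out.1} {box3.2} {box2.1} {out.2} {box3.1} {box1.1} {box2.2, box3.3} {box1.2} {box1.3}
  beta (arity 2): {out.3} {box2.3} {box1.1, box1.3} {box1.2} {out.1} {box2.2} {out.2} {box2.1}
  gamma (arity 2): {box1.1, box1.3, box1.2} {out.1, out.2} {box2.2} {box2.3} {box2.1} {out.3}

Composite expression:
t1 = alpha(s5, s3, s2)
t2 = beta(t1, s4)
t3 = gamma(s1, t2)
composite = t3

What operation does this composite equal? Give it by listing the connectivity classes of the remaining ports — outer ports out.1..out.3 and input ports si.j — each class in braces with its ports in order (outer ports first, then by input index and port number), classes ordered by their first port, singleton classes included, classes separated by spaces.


After gluing at gamma, chains via deleted ports link the s-ports.
stage alpha: inputs (s5, s3, s2), connectivity {out.1} {out.2} {out.3, s3.3} {s2.1} {s2.2} {s2.3, s3.2} {s3.1} {s5.1} {s5.2} {s5.3}, out.j its boundary
stage beta: inputs (s5, s3, s2, s4), connectivity {out.1} {out.2} {out.3} {s2.1} {s2.2} {s2.3, s3.2} {s3.1} {s3.3} {s4.1} {s4.2} {s4.3} {s5.1} {s5.2} {s5.3}, out.j its boundary
stage gamma: inputs (s1, s5, s3, s2, s4), connectivity {out.1, out.2} {out.3} {s1.1, s1.2, s1.3} {s2.1} {s2.2} {s2.3, s3.2} {s3.1} {s3.3} {s4.1} {s4.2} {s4.3} {s5.1} {s5.2} {s5.3}, out.j its boundary

{out.1, out.2} {out.3} {s1.1, s1.2, s1.3} {s2.1} {s2.2} {s2.3, s3.2} {s3.1} {s3.3} {s4.1} {s4.2} {s4.3} {s5.1} {s5.2} {s5.3}


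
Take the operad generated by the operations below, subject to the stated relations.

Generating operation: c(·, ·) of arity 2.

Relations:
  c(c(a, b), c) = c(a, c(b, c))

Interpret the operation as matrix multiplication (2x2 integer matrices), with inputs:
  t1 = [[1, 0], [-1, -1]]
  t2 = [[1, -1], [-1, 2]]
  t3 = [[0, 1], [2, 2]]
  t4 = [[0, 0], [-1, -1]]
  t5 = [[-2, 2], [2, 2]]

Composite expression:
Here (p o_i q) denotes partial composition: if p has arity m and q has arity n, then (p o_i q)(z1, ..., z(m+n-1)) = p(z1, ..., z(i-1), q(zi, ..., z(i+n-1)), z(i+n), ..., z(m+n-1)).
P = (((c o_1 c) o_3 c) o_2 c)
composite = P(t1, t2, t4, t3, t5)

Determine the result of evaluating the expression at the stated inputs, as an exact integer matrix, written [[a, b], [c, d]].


[[2, 10], [2, 10]]

c(t2, t4) = [[1, 1], [-2, -2]]
c(t1, c(t2, t4)) = [[1, 1], [1, 1]]
c(t3, t5) = [[2, 2], [0, 8]]
c(c(t1, c(t2, t4)), c(t3, t5)) = [[2, 10], [2, 10]]


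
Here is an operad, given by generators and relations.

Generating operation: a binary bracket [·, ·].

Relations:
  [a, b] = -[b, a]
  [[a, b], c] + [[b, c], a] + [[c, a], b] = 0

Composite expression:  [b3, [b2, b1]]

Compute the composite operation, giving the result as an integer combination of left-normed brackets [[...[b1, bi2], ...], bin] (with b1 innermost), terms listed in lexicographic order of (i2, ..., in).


[[b1, b2], b3]

Skip Jacobi rewriting: expand, keep b1-initial words, read off terms.
Composite bracket: [b3, [b2, b1]]
Full expansion: 4 signed words from ab - ba (2^2 = 4).
Collect the words opening with b1:
  sign of b1b2b3 is +1, so it contributes +[[b1, b2], b3]


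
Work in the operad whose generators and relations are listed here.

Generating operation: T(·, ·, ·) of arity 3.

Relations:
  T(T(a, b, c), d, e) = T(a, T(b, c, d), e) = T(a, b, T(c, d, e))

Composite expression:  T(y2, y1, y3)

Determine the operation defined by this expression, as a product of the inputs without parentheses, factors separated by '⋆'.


y2 ⋆ y1 ⋆ y3

Associativity of T dissolves the nesting; only the y-input order survives.
T(y2, y1, y3) linearizes to y2 ⋆ y1 ⋆ y3


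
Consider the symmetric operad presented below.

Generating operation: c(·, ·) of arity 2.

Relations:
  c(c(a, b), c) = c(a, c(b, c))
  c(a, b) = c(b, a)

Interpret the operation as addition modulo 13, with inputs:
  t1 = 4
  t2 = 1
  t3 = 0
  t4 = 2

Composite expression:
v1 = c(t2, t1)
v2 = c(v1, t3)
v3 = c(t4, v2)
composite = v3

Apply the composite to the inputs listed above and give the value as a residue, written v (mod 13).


7 (mod 13)


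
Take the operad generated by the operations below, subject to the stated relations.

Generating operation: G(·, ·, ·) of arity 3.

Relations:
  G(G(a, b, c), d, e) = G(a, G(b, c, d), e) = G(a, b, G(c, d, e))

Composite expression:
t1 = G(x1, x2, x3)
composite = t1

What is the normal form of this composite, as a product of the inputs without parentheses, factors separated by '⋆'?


x1 ⋆ x2 ⋆ x3


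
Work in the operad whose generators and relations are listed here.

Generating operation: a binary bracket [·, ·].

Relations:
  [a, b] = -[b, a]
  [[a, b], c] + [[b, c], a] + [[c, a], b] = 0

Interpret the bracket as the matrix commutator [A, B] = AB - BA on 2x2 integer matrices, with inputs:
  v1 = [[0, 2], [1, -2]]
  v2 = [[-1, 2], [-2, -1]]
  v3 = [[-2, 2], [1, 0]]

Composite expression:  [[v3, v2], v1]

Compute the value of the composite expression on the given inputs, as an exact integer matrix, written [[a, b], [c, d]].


[[4, -16], [4, -4]]

[v3, v2] = [[-6, -4], [-4, 6]]
[[v3, v2], v1] = [[4, -16], [4, -4]]


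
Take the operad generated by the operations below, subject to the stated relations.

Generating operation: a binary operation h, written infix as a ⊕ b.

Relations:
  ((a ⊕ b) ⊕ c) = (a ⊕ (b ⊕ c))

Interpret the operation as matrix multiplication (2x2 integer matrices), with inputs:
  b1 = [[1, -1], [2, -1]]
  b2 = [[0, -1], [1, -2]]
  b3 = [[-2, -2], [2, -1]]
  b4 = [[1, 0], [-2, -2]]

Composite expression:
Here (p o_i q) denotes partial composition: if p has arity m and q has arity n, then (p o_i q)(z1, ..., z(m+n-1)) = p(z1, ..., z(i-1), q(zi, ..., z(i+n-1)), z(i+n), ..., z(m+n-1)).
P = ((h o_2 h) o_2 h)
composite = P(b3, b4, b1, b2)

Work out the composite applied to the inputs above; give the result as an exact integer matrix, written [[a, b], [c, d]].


[[-6, 2], [-6, 4]]

(b4 ⊕ b1) = [[1, -1], [-6, 4]]
((b4 ⊕ b1) ⊕ b2) = [[-1, 1], [4, -2]]
(b3 ⊕ ((b4 ⊕ b1) ⊕ b2)) = [[-6, 2], [-6, 4]]


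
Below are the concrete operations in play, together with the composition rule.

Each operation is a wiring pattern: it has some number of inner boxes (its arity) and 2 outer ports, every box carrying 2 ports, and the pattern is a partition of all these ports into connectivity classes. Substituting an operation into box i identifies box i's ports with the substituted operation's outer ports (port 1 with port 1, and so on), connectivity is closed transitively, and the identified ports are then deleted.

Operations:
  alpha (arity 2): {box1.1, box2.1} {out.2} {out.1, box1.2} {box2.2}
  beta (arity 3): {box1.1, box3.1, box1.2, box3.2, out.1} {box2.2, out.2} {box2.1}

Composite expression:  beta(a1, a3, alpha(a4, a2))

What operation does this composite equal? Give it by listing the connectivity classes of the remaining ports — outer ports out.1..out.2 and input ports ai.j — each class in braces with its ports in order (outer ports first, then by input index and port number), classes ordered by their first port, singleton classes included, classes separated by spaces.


{out.1, a1.1, a1.2, a4.2} {out.2, a3.2} {a2.1, a4.1} {a2.2} {a3.1}

Treat the ports identified at beta as solder joints: merge, then drop.
after alpha, the pattern on (a4, a2) reads {out.1, a4.2} {out.2} {a2.1, a4.1} {a2.2} (out.j = its outer ports)
after beta, the pattern on (a1, a3, a4, a2) reads {out.1, a1.1, a1.2, a4.2} {out.2, a3.2} {a2.1, a4.1} {a2.2} {a3.1} (out.j = its outer ports)


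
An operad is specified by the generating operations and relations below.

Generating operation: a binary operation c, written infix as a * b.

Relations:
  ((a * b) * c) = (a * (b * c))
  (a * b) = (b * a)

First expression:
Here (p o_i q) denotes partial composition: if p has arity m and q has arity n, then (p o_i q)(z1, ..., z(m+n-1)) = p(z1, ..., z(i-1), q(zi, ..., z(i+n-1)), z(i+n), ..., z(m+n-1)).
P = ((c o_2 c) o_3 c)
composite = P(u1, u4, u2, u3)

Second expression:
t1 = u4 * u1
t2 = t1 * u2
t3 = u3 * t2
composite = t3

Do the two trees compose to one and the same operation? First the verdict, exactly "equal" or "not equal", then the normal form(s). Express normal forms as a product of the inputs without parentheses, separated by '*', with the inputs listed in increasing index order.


equal; the common form is u1 * u2 * u3 * u4

The first expression reduces to u1 * u2 * u3 * u4
The second expression reduces to u1 * u2 * u3 * u4
Both agree, so they are equal.


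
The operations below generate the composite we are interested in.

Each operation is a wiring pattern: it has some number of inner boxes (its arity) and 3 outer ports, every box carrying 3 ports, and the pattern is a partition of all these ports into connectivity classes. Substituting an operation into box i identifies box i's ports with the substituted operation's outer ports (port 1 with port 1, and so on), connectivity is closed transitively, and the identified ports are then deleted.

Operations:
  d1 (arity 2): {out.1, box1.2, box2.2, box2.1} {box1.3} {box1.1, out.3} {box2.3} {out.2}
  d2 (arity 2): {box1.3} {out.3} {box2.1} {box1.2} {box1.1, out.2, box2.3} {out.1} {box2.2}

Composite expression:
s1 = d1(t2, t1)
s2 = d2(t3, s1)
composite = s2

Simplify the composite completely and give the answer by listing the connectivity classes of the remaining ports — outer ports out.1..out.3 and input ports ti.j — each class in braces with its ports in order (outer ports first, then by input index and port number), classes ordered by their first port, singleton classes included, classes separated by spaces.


{out.1} {out.2, t2.1, t3.1} {out.3} {t1.1, t1.2, t2.2} {t1.3} {t2.3} {t3.2} {t3.3}

After gluing at d2, chains via deleted ports link the t-ports.
stage d1: inputs (t2, t1), connectivity {out.1, t1.1, t1.2, t2.2} {out.2} {out.3, t2.1} {t1.3} {t2.3}, out.j its boundary
stage d2: inputs (t3, t2, t1), connectivity {out.1} {out.2, t2.1, t3.1} {out.3} {t1.1, t1.2, t2.2} {t1.3} {t2.3} {t3.2} {t3.3}, out.j its boundary


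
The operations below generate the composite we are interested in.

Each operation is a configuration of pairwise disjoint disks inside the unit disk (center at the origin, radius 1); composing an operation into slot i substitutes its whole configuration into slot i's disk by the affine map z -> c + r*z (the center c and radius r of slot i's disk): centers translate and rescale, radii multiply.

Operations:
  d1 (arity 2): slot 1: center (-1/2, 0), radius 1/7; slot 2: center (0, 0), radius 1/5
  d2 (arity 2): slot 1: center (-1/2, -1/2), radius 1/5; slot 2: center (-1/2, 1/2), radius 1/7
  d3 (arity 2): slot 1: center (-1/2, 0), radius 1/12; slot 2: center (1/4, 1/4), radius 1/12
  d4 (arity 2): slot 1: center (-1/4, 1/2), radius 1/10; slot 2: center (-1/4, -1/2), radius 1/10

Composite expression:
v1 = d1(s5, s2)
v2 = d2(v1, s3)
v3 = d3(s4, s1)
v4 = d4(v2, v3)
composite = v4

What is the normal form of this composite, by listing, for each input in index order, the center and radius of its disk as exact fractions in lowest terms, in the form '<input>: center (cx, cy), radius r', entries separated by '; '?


s1: center (-9/40, -19/40), radius 1/120; s2: center (-3/10, 9/20), radius 1/250; s3: center (-3/10, 11/20), radius 1/70; s4: center (-3/10, -1/2), radius 1/120; s5: center (-31/100, 9/20), radius 1/350

Below d4, radii multiply path by path; the s-disk centers shift.
input s5: composing its 3 substitution steps yields center (-31/100, 9/20), radius 1/350
input s2: composing its 3 substitution steps yields center (-3/10, 9/20), radius 1/250
input s3: composing its 2 substitution steps yields center (-3/10, 11/20), radius 1/70
input s4: composing its 2 substitution steps yields center (-3/10, -1/2), radius 1/120
input s1: composing its 2 substitution steps yields center (-9/40, -19/40), radius 1/120


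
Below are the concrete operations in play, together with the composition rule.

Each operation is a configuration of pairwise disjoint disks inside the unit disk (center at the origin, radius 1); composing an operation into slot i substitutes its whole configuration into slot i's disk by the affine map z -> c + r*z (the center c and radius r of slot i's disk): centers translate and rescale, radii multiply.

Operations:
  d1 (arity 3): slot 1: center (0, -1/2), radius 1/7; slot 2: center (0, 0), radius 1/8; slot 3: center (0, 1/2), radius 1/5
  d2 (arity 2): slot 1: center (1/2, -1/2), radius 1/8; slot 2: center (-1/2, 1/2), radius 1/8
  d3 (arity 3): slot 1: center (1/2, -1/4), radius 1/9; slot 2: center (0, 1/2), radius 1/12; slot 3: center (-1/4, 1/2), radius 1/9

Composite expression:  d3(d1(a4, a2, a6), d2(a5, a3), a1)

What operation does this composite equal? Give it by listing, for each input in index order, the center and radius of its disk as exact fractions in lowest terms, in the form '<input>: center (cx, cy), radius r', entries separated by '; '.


a1: center (-1/4, 1/2), radius 1/9; a2: center (1/2, -1/4), radius 1/72; a3: center (-1/24, 13/24), radius 1/96; a4: center (1/2, -11/36), radius 1/63; a5: center (1/24, 11/24), radius 1/96; a6: center (1/2, -7/36), radius 1/45


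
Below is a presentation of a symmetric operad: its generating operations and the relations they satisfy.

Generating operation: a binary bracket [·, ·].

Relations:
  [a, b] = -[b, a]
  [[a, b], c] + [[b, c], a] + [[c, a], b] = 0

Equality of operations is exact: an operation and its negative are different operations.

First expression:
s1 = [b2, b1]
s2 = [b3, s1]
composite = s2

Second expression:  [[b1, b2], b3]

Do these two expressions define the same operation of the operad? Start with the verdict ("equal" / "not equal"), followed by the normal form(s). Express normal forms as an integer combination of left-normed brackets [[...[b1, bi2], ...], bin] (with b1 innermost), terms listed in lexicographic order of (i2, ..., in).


In normal form, the first expression is [[b1, b2], b3]
In normal form, the second expression is [[b1, b2], b3]
One common form — equal.

equal: each reduces to [[b1, b2], b3]


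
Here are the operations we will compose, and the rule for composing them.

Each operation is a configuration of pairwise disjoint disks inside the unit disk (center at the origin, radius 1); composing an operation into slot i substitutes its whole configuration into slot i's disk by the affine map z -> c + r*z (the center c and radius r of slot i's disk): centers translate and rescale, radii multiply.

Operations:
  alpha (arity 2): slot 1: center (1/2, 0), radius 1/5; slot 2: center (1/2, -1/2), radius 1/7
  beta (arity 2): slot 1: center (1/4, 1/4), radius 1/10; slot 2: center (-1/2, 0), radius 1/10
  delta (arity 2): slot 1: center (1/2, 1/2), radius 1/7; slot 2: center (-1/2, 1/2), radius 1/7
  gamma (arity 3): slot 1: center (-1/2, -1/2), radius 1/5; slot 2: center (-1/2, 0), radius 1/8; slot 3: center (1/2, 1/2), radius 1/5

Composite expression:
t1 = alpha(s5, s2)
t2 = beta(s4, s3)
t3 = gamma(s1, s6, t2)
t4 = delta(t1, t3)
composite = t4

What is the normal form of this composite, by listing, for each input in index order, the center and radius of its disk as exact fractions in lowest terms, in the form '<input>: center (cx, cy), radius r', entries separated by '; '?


s1: center (-4/7, 3/7), radius 1/35; s2: center (4/7, 3/7), radius 1/49; s3: center (-31/70, 4/7), radius 1/350; s4: center (-59/140, 81/140), radius 1/350; s5: center (4/7, 1/2), radius 1/35; s6: center (-4/7, 1/2), radius 1/56


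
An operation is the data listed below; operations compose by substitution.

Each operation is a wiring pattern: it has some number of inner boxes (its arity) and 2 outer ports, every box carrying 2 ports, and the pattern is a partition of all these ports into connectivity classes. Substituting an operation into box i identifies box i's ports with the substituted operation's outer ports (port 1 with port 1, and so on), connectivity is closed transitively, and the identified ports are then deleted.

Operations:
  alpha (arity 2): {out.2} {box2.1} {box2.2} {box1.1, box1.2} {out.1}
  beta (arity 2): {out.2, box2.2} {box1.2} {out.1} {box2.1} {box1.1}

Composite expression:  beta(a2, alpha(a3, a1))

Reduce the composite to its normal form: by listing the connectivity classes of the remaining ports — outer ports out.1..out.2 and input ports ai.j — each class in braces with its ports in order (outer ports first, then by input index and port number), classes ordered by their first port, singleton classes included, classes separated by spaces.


{out.1} {out.2} {a1.1} {a1.2} {a2.1} {a2.2} {a3.1, a3.2}

Substituting into beta glues patterns; closure does the rest.
alpha over (a3, a1) gives {out.1} {out.2} {a1.1} {a1.2} {a3.1, a3.2}, out.j being that stage's outer ports
beta over (a2, a3, a1) gives {out.1} {out.2} {a1.1} {a1.2} {a2.1} {a2.2} {a3.1, a3.2}, out.j being that stage's outer ports


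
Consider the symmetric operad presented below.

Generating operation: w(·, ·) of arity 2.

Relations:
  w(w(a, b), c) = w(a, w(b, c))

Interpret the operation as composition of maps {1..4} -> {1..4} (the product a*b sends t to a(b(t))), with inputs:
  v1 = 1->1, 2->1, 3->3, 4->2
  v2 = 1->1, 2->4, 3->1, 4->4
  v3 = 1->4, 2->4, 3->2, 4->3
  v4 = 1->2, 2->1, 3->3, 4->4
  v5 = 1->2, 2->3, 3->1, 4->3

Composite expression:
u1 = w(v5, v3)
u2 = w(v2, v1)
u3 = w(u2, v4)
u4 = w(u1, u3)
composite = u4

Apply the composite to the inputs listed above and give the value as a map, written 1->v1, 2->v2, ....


1->3, 2->3, 3->3, 4->1

w(v5, v3) = 1->3, 2->3, 3->3, 4->1
w(v2, v1) = 1->1, 2->1, 3->1, 4->4
w(w(v2, v1), v4) = 1->1, 2->1, 3->1, 4->4
w(w(v5, v3), w(w(v2, v1), v4)) = 1->3, 2->3, 3->3, 4->1


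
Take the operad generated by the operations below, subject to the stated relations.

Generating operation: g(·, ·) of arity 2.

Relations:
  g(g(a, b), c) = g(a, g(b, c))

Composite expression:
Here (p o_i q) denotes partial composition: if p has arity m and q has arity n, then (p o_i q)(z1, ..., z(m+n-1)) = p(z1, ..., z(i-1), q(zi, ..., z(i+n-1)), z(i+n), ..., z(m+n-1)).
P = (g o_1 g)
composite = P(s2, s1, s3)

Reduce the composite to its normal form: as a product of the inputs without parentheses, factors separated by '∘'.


The g-tree's shape is irrelevant; the s-reading-order decides.
g(s2, s1) reduces to s2 ∘ s1
g(g(s2, s1), s3) reduces to s2 ∘ s1 ∘ s3

s2 ∘ s1 ∘ s3


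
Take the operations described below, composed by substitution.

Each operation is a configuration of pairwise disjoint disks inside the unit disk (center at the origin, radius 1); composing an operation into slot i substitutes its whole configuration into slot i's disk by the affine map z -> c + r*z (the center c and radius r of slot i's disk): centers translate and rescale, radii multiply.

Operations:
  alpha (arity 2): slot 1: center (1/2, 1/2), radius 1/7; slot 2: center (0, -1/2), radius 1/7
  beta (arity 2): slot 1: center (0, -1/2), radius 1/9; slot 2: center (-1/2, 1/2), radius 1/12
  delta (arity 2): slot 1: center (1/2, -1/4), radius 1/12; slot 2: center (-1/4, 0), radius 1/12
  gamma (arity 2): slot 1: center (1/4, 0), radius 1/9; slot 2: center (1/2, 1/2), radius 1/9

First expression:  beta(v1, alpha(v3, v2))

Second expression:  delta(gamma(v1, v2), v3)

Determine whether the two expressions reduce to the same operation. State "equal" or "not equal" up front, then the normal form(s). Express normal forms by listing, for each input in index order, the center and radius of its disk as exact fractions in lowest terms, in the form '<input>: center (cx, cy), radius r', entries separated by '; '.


not equal — first v1: center (0, -1/2), radius 1/9; v2: center (-1/2, 11/24), radius 1/84; v3: center (-11/24, 13/24), radius 1/84, second v1: center (25/48, -1/4), radius 1/108; v2: center (13/24, -5/24), radius 1/108; v3: center (-1/4, 0), radius 1/12

The first expression reduces to v1: center (0, -1/2), radius 1/9; v2: center (-1/2, 11/24), radius 1/84; v3: center (-11/24, 13/24), radius 1/84
The second expression reduces to v1: center (25/48, -1/4), radius 1/108; v2: center (13/24, -5/24), radius 1/108; v3: center (-1/4, 0), radius 1/12
Distinct normal forms: not equal.


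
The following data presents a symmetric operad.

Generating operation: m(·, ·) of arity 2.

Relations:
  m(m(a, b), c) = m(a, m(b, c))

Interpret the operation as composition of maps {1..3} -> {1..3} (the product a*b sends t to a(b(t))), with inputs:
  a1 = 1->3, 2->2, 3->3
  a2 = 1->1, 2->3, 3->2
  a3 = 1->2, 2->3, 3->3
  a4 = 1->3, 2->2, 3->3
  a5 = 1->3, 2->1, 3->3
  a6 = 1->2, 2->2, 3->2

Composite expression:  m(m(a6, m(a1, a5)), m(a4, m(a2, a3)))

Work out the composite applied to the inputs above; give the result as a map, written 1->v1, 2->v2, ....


1->2, 2->2, 3->2

m(a1, a5) = 1->3, 2->3, 3->3
m(a6, m(a1, a5)) = 1->2, 2->2, 3->2
m(a2, a3) = 1->3, 2->2, 3->2
m(a4, m(a2, a3)) = 1->3, 2->2, 3->2
m(m(a6, m(a1, a5)), m(a4, m(a2, a3))) = 1->2, 2->2, 3->2


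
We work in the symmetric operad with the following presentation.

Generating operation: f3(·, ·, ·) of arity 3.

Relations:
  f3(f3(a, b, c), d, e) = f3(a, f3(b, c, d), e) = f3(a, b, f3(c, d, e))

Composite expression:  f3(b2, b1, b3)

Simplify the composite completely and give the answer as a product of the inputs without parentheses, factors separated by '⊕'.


The f3-tree's shape is irrelevant; the b-reading-order decides.
f3(b2, b1, b3) unparenthesizes to b2 ⊕ b1 ⊕ b3

b2 ⊕ b1 ⊕ b3


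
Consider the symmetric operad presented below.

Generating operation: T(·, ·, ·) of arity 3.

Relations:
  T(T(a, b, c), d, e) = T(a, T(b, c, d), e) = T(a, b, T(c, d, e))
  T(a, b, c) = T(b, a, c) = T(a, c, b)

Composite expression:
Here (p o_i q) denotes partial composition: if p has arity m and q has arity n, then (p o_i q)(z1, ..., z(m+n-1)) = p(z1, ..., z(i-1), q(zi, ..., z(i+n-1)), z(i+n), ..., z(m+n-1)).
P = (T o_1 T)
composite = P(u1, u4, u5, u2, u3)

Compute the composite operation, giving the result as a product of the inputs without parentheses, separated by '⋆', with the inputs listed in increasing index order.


u1 ⋆ u2 ⋆ u3 ⋆ u4 ⋆ u5

Key point: T commutes, so take the u-inputs in any fixed order.
T(u1, u4, u5) spells out as u1 ⋆ u4 ⋆ u5
T(T(u1, u4, u5), u2, u3) spells out as u1 ⋆ u4 ⋆ u5 ⋆ u2 ⋆ u3
the factors in increasing index order: u1 ⋆ u2 ⋆ u3 ⋆ u4 ⋆ u5


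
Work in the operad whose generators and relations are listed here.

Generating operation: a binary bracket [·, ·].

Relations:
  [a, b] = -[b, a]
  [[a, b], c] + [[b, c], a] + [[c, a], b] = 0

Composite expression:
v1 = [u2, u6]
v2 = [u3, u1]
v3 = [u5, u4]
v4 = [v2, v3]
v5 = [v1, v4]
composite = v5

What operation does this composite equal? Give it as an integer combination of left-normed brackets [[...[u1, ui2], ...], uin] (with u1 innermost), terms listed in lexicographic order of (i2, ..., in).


-[[[[[u1, u3], u4], u5], u2], u6] + [[[[[u1, u3], u4], u5], u6], u2] + [[[[[u1, u3], u5], u4], u2], u6] - [[[[[u1, u3], u5], u4], u6], u2]

Expand each bracket as ab - ba; the u1-initial words give the coefficients.
Composite bracket: [[u2, u6], [[u3, u1], [u5, u4]]]
Each bracket splits as ab - ba, giving 32 signed words (2^5 = 32).
Coefficients come from the u1-initial words:
  word u1u3u4u5u2u6 has sign -1, contributing -[[[[[u1, u3], u4], u5], u2], u6]
  word u1u3u4u5u6u2 has sign +1, contributing +[[[[[u1, u3], u4], u5], u6], u2]
  word u1u3u5u4u2u6 has sign +1, contributing +[[[[[u1, u3], u5], u4], u2], u6]
  word u1u3u5u4u6u2 has sign -1, contributing -[[[[[u1, u3], u5], u4], u6], u2]


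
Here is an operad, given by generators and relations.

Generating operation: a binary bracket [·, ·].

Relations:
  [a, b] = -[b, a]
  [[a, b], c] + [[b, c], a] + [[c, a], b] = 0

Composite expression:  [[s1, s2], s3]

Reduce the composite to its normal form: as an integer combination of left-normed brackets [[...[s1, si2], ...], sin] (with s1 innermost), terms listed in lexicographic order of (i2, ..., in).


Expand each bracket as ab - ba; the s1-initial words give the coefficients.
Composite bracket: [[s1, s2], s3]
Under [a, b] = ab - ba we get 4 signed associative words (2^2 = 4).
Keep just the words that open with s1:
  the word s1s2s3 carries sign +1 and contributes +[[s1, s2], s3]

[[s1, s2], s3]


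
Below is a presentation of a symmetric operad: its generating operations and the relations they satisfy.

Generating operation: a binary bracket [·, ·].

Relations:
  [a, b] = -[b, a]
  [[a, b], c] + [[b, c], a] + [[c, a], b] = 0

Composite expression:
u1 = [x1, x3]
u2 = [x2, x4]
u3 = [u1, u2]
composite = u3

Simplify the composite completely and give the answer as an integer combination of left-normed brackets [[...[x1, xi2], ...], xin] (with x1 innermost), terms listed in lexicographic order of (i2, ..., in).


[[[x1, x3], x2], x4] - [[[x1, x3], x4], x2]

In the tensor algebra, words opening x1 carry the x1-anchored form.
Composite bracket: [[x1, x3], [x2, x4]]
The bracket unfolds into 8 signed words via [a, b] = ab - ba (2^3 = 8).
Keep just the words that open with x1:
  x1x3x2x4 (sign +1) contributes +[[[x1, x3], x2], x4]
  x1x3x4x2 (sign -1) contributes -[[[x1, x3], x4], x2]


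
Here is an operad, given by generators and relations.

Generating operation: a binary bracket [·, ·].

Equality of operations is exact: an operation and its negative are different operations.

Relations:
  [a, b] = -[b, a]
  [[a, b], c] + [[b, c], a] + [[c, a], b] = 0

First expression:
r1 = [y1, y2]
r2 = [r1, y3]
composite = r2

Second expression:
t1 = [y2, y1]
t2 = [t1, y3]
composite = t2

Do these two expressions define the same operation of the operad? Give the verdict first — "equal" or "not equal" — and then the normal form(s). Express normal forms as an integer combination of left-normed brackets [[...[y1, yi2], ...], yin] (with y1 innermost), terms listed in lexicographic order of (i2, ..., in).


not equal — first [[y1, y2], y3], second -[[y1, y2], y3]

The first expression reduces to [[y1, y2], y3]
The second expression reduces to -[[y1, y2], y3]
The forms do not match — not equal.


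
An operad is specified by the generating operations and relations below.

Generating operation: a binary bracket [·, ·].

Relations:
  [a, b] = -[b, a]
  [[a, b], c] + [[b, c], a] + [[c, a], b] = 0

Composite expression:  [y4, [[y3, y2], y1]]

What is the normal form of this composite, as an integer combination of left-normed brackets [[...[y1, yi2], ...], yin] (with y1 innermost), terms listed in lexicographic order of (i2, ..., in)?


A multilinear Lie element is pinned by y1-initial words (y1 innermost).
Composite bracket: [y4, [[y3, y2], y1]]
Under [a, b] = ab - ba we get 8 signed associative words (2^3 = 8).
Collect the words opening with y1:
  sign of y1y2y3y4 is -1, so it contributes -[[[y1, y2], y3], y4]
  sign of y1y3y2y4 is +1, so it contributes +[[[y1, y3], y2], y4]

-[[[y1, y2], y3], y4] + [[[y1, y3], y2], y4]


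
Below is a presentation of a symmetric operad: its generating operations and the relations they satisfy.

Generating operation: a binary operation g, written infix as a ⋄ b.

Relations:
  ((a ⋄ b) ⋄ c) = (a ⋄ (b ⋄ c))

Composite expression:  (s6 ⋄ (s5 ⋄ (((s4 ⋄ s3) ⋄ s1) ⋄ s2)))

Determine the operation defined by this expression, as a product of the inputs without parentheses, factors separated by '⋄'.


s6 ⋄ s5 ⋄ s4 ⋄ s3 ⋄ s1 ⋄ s2

Every regrouping of g is equal, so read the s-inputs in written order.
(s4 ⋄ s3) linearizes to s4 ⋄ s3
((s4 ⋄ s3) ⋄ s1) linearizes to s4 ⋄ s3 ⋄ s1
(((s4 ⋄ s3) ⋄ s1) ⋄ s2) linearizes to s4 ⋄ s3 ⋄ s1 ⋄ s2
(s5 ⋄ (((s4 ⋄ s3) ⋄ s1) ⋄ s2)) linearizes to s5 ⋄ s4 ⋄ s3 ⋄ s1 ⋄ s2
(s6 ⋄ (s5 ⋄ (((s4 ⋄ s3) ⋄ s1) ⋄ s2))) linearizes to s6 ⋄ s5 ⋄ s4 ⋄ s3 ⋄ s1 ⋄ s2


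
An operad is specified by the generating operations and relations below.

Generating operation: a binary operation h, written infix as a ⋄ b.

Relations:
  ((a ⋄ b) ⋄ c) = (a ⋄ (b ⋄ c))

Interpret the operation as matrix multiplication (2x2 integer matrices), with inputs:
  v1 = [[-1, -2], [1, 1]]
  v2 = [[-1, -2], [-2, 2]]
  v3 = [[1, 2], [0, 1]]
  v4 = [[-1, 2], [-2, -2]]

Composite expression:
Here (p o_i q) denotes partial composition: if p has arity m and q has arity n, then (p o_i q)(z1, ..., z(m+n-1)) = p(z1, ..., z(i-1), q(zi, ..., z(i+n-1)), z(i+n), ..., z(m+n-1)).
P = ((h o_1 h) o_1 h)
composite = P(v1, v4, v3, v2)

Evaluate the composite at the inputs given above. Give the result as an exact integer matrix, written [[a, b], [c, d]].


[[-29, 14], [15, -6]]

(v1 ⋄ v4) = [[5, 2], [-3, 0]]
((v1 ⋄ v4) ⋄ v3) = [[5, 12], [-3, -6]]
(((v1 ⋄ v4) ⋄ v3) ⋄ v2) = [[-29, 14], [15, -6]]


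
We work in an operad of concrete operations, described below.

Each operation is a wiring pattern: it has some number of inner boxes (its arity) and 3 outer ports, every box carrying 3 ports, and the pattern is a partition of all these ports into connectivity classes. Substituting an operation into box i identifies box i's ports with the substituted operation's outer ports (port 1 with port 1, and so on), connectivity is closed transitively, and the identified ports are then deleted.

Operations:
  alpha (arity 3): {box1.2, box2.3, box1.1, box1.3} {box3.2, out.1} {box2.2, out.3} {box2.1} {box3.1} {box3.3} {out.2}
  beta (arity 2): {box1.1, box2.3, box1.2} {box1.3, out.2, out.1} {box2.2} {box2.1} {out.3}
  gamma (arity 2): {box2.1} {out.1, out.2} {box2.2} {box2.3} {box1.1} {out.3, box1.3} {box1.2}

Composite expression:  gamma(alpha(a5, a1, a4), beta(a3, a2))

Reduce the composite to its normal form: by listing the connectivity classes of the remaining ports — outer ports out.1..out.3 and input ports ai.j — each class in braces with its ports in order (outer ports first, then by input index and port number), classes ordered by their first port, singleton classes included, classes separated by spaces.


After gluing at gamma, chains via deleted ports link the a-ports.
composing alpha on (a5, a1, a4), with out.j its own outer ports: {out.1, a4.2} {out.2} {out.3, a1.2} {a1.1} {a1.3, a5.1, a5.2, a5.3} {a4.1} {a4.3}
composing beta on (a3, a2), with out.j its own outer ports: {out.1, out.2, a3.3} {out.3} {a2.1} {a2.2} {a2.3, a3.1, a3.2}
composing gamma on (a5, a1, a4, a3, a2), with out.j its own outer ports: {out.1, out.2} {out.3, a1.2} {a1.1} {a1.3, a5.1, a5.2, a5.3} {a2.1} {a2.2} {a2.3, a3.1, a3.2} {a3.3} {a4.1} {a4.2} {a4.3}

{out.1, out.2} {out.3, a1.2} {a1.1} {a1.3, a5.1, a5.2, a5.3} {a2.1} {a2.2} {a2.3, a3.1, a3.2} {a3.3} {a4.1} {a4.2} {a4.3}
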